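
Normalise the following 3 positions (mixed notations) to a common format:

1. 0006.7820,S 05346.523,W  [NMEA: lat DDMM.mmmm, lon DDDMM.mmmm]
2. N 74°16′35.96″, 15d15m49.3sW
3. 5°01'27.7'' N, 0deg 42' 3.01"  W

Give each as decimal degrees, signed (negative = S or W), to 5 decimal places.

1. -0.11303, -53.77538
2. 74.27666, -15.26369
3. 5.02436, -0.70084

Point 1:
  Lat: degrees = first 2 digits = 0, minutes = 6.782; 0 + 6.782/60 = 0.113033
  S ⇒ negate
  Longitude: split at 3 digits → 053° and 46.523′; 53 + 46.523/60 = 53.775383
  hemisphere W, so the sign is −
Point 2:
  Lat: 74° + 16/60 + 35.96/3600 = 74 + 0.266667 + 0.009989 = 74.276656
  N ⇒ keep positive
  λ: 15′ + 49.3″ = 15.82167′; 15 + 15.82167/60 = 15.263694
  hemisphere W, so the sign is −
Point 3:
  Lat: 5 + 1/60 + 27.7/3600 = 5.024361
  N ⇒ keep positive
  Longitude: 42′ + 3.01″ = 42.05017′; 0 + 42.05017/60 = 0.700836
  W → negative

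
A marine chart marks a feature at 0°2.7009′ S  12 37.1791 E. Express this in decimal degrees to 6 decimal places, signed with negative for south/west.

-0.045015, 12.619652

φ: 0 + 2.7009/60 = 0.0450150
hemisphere S, so the sign is −
λ: 37.1791′ = 0.619652°; total 12.6196517
E → positive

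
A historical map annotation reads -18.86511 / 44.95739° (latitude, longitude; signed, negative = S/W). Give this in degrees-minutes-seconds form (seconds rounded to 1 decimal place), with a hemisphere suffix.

18°51′54.4″ S, 44°57′26.6″ E

Latitude is negative → S; |value| = 18.865110
φ: 0.865110° → 51.90660′; 0.90660 × 60 = 54.396″
λ: whole degrees 44; 57.44340′ → 57′ and 26.604″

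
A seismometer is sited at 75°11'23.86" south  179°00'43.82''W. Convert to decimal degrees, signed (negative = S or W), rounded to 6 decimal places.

-75.189961, -179.012172

Lat: 75 + 11/60 + 23.86/3600 = 75.1899611
S → negative
Longitude: 179 + 0/60 + 43.82/3600 = 179.0121722
hemisphere W, so the sign is −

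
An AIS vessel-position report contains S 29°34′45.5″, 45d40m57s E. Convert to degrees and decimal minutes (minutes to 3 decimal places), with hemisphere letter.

29° 34.758′ S, 45° 40.950′ E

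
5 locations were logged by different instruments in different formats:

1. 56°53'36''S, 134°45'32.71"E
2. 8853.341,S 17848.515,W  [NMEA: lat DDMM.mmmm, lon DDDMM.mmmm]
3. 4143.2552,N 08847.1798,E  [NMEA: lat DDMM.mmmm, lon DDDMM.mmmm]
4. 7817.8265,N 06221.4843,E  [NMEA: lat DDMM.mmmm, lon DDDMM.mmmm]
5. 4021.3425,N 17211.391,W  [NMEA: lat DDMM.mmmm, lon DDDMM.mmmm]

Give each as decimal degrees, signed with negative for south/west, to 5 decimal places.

1. -56.89333, 134.75909
2. -88.88902, -178.80858
3. 41.72092, 88.78633
4. 78.29711, 62.35807
5. 40.35571, -172.18985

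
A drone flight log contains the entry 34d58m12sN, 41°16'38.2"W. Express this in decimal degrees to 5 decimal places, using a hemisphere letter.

34.97000° N, 41.27728° W

Lat: 34 + 58/60 + 12/3600 = 34.970000
Lon: 41 + 16/60 + 38.2/3600 = 41.277278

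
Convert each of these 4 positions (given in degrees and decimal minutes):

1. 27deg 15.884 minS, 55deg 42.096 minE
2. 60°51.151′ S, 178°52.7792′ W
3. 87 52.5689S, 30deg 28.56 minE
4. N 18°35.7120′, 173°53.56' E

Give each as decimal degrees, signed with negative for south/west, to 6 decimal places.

Point 1:
  Latitude: 27 + 15.884/60 = 27.2647333
  S → negative
  Longitude: 55 + 42.096/60 = 55.7016000
  E ⇒ keep positive
Point 2:
  φ: 51.151′ = 0.852517°; total 60.8525167
  S ⇒ negate
  λ: 52.7792′ = 0.879653°; total 178.8796533
  hemisphere W, so the sign is −
Point 3:
  φ: 52.5689′ = 0.876148°; total 87.8761483
  S ⇒ negate
  Longitude: 30 + 28.56/60 = 30.4760000
  E → positive
Point 4:
  Lat: 35.712′ = 0.595200°; total 18.5952000
  N → positive
  λ: 53.56′ = 0.892667°; total 173.8926667
  E ⇒ keep positive

1. -27.264733, 55.701600
2. -60.852517, -178.879653
3. -87.876148, 30.476000
4. 18.595200, 173.892667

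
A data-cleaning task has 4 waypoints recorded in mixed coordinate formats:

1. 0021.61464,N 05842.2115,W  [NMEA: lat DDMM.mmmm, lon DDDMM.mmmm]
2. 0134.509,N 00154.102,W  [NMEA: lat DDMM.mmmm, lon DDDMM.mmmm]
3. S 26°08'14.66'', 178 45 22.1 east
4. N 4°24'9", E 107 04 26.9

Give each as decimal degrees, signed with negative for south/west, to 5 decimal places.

1. 0.36024, -58.70353
2. 1.57515, -1.90170
3. -26.13741, 178.75614
4. 4.40250, 107.07414

Point 1:
  Latitude: degrees = first 2 digits = 0, minutes = 21.61464; 0 + 21.61464/60 = 0.360244
  N → positive
  Longitude: degrees = first 3 digits = 58, minutes = 42.2115; 58 + 42.2115/60 = 58.703525
  W → negative
Point 2:
  Lat: degrees = first 2 digits = 1, minutes = 34.509; 1 + 34.509/60 = 1.575150
  N → positive
  Longitude: degrees = first 3 digits = 1, minutes = 54.102; 1 + 54.102/60 = 1.901700
  W → negative
Point 3:
  Lat: 26° + 8/60 + 14.66/3600 = 26 + 0.133333 + 0.004072 = 26.137406
  hemisphere S, so the sign is −
  Longitude: 178 + 45/60 + 22.1/3600 = 178.756139
  E → positive
Point 4:
  φ: 4° + 24/60 + 9/3600 = 4 + 0.400000 + 0.002500 = 4.402500
  N → positive
  λ: 4′ + 26.9″ = 4.44833′; 107 + 4.44833/60 = 107.074139
  E ⇒ keep positive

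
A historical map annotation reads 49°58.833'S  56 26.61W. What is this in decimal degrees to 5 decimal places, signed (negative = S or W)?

-49.98055, -56.44350

Latitude: 49 + 58.833/60 = 49.980550
hemisphere S, so the sign is −
Longitude: 26.61′ = 0.443500°; total 56.443500
W ⇒ negate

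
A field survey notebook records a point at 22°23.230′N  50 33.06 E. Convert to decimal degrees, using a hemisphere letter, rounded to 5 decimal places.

Latitude: 22 + 23.23/60 = 22.387167
λ: 33.06′ = 0.551000°; total 50.551000

22.38717° N, 50.55100° E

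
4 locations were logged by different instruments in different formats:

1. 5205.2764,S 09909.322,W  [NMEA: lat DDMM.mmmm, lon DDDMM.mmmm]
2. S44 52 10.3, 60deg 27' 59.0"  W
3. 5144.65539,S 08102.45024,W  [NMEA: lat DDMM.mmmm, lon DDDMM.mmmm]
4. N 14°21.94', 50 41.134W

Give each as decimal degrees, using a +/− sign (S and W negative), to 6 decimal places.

1. -52.087940, -99.155367
2. -44.869528, -60.466389
3. -51.744257, -81.040837
4. 14.365667, -50.685567

Point 1:
  φ: degrees = first 2 digits = 52, minutes = 5.2764; 52 + 5.2764/60 = 52.0879400
  S → negative
  Longitude: split at 3 digits → 099° and 9.322′; 99 + 9.322/60 = 99.1553667
  W ⇒ negate
Point 2:
  Lat: 44° + 52/60 + 10.3/3600 = 44 + 0.866667 + 0.002861 = 44.8695278
  S → negative
  Lon: 60 + 27/60 + 59/3600 = 60.4663889
  W ⇒ negate
Point 3:
  φ: split at 2 digits → 51° and 44.65539′; 51 + 44.65539/60 = 51.7442565
  S → negative
  λ: split at 3 digits → 081° and 2.45024′; 81 + 2.45024/60 = 81.0408373
  W → negative
Point 4:
  Latitude: 21.94′ = 0.365667°; total 14.3656667
  N → positive
  Lon: 50 + 41.134/60 = 50.6855667
  hemisphere W, so the sign is −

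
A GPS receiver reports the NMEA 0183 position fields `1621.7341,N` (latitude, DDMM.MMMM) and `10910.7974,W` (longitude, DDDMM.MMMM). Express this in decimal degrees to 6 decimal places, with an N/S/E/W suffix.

16.362235° N, 109.179957° W

Lat: split at 2 digits → 16° and 21.7341′; 16 + 21.7341/60 = 16.3622350
λ: split at 3 digits → 109° and 10.7974′; 109 + 10.7974/60 = 109.1799567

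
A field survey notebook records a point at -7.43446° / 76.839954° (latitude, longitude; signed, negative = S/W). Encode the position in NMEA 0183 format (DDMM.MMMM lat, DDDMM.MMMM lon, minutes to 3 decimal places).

0726.068,S / 07650.397,E

Latitude is negative → S; |value| = 7.434460
Lat: 7° + 0.434460 × 60 = 7° 26.06760′
Longitude: minutes = (76.839954 − 76) × 60 = 50.39724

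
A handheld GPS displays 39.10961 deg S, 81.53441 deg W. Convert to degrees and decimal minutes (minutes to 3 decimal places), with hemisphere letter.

Lat: minutes = (39.109610 − 39) × 60 = 6.57660
Longitude: minutes = (81.534410 − 81) × 60 = 32.06460

39° 6.577′ S, 81° 32.065′ W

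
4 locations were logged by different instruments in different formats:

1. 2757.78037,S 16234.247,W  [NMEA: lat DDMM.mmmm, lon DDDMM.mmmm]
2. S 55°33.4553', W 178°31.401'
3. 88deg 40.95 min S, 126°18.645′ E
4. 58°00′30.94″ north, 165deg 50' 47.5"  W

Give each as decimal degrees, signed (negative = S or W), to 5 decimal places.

1. -27.96301, -162.57078
2. -55.55759, -178.52335
3. -88.68250, 126.31075
4. 58.00859, -165.84653

Point 1:
  Lat: split at 2 digits → 27° and 57.78037′; 27 + 57.78037/60 = 27.963006
  S → negative
  Longitude: degrees = first 3 digits = 162, minutes = 34.247; 162 + 34.247/60 = 162.570783
  hemisphere W, so the sign is −
Point 2:
  φ: 33.4553′ = 0.557588°; total 55.557588
  S ⇒ negate
  Lon: 31.401′ = 0.523350°; total 178.523350
  hemisphere W, so the sign is −
Point 3:
  Latitude: 88 + 40.95/60 = 88.682500
  S ⇒ negate
  λ: 18.645′ = 0.310750°; total 126.310750
  E ⇒ keep positive
Point 4:
  Latitude: 58° + 0/60 + 30.94/3600 = 58 + 0.000000 + 0.008594 = 58.008594
  N ⇒ keep positive
  λ: 50′ + 47.5″ = 50.79167′; 165 + 50.79167/60 = 165.846528
  W ⇒ negate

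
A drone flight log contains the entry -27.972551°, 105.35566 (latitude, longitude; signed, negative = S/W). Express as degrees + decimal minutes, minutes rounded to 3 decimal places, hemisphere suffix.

27° 58.353′ S, 105° 21.340′ E

Latitude is negative → S; |value| = 27.972551
Lat: minutes = (27.972551 − 27) × 60 = 58.35306
Longitude: fractional part 0.355660 → 21.33960 minutes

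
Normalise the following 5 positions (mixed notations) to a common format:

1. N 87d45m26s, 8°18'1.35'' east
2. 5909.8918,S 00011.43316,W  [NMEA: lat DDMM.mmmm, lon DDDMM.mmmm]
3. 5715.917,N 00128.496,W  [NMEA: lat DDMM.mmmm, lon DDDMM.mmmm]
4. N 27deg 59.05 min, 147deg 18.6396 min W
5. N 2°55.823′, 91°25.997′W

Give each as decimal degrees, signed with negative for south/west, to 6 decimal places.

Point 1:
  Lat: 87 + 45/60 + 26/3600 = 87.7572222
  N → positive
  Longitude: 8° + 18/60 + 1.35/3600 = 8 + 0.300000 + 0.000375 = 8.3003750
  E → positive
Point 2:
  Latitude: split at 2 digits → 59° and 9.8918′; 59 + 9.8918/60 = 59.1648633
  S ⇒ negate
  Longitude: split at 3 digits → 000° and 11.43316′; 0 + 11.43316/60 = 0.1905527
  W ⇒ negate
Point 3:
  Latitude: split at 2 digits → 57° and 15.917′; 57 + 15.917/60 = 57.2652833
  N ⇒ keep positive
  Longitude: split at 3 digits → 001° and 28.496′; 1 + 28.496/60 = 1.4749333
  hemisphere W, so the sign is −
Point 4:
  Latitude: 27 + 59.05/60 = 27.9841667
  N ⇒ keep positive
  Lon: 18.6396′ = 0.310660°; total 147.3106600
  W ⇒ negate
Point 5:
  φ: 55.823′ = 0.930383°; total 2.9303833
  N ⇒ keep positive
  Lon: 25.997′ = 0.433283°; total 91.4332833
  W ⇒ negate

1. 87.757222, 8.300375
2. -59.164863, -0.190553
3. 57.265283, -1.474933
4. 27.984167, -147.310660
5. 2.930383, -91.433283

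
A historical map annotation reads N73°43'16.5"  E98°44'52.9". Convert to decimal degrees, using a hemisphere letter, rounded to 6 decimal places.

Latitude: 73° + 43/60 + 16.5/3600 = 73 + 0.716667 + 0.004583 = 73.7212500
Longitude: 98° + 44/60 + 52.9/3600 = 98 + 0.733333 + 0.014694 = 98.7480278

73.721250° N, 98.748028° E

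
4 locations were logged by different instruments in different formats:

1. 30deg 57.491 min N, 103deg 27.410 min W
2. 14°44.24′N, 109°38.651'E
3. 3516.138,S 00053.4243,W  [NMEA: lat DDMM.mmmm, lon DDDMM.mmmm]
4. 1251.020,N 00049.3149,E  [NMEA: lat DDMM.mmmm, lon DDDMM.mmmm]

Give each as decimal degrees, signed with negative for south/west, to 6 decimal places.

1. 30.958183, -103.456833
2. 14.737333, 109.644183
3. -35.268967, -0.890405
4. 12.850333, 0.821915

Point 1:
  Latitude: 57.491′ = 0.958183°; total 30.9581833
  N ⇒ keep positive
  Longitude: 103 + 27.41/60 = 103.4568333
  hemisphere W, so the sign is −
Point 2:
  Latitude: 14 + 44.24/60 = 14.7373333
  N → positive
  Longitude: 109 + 38.651/60 = 109.6441833
  E ⇒ keep positive
Point 3:
  Lat: split at 2 digits → 35° and 16.138′; 35 + 16.138/60 = 35.2689667
  S → negative
  Longitude: split at 3 digits → 000° and 53.4243′; 0 + 53.4243/60 = 0.8904050
  W → negative
Point 4:
  Lat: degrees = first 2 digits = 12, minutes = 51.02; 12 + 51.02/60 = 12.8503333
  N → positive
  Lon: degrees = first 3 digits = 0, minutes = 49.3149; 0 + 49.3149/60 = 0.8219150
  E → positive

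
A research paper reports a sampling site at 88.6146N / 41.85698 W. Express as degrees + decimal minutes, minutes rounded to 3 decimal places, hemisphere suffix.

Latitude: minutes = (88.614600 − 88) × 60 = 36.87600
Longitude: fractional part 0.856980 → 51.41880 minutes

88° 36.876′ N, 41° 51.419′ W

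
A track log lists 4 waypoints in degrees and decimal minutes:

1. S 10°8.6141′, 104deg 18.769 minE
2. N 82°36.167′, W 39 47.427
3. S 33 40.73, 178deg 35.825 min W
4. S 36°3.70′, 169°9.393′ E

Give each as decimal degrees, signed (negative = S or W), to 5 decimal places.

1. -10.14357, 104.31282
2. 82.60278, -39.79045
3. -33.67883, -178.59708
4. -36.06167, 169.15655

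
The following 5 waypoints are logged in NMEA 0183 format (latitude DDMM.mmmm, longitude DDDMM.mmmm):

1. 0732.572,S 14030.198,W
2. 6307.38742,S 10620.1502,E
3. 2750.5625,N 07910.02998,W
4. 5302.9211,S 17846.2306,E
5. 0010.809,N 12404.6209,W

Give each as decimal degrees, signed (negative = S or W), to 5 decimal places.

1. -7.54287, -140.50330
2. -63.12312, 106.33584
3. 27.84271, -79.16717
4. -53.04869, 178.77051
5. 0.18015, -124.07702

Point 1:
  Latitude: split at 2 digits → 07° and 32.572′; 7 + 32.572/60 = 7.542867
  hemisphere S, so the sign is −
  Longitude: split at 3 digits → 140° and 30.198′; 140 + 30.198/60 = 140.503300
  W → negative
Point 2:
  Latitude: degrees = first 2 digits = 63, minutes = 7.38742; 63 + 7.38742/60 = 63.123124
  S ⇒ negate
  λ: degrees = first 3 digits = 106, minutes = 20.1502; 106 + 20.1502/60 = 106.335837
  E → positive
Point 3:
  Lat: degrees = first 2 digits = 27, minutes = 50.5625; 27 + 50.5625/60 = 27.842708
  N ⇒ keep positive
  Longitude: split at 3 digits → 079° and 10.02998′; 79 + 10.02998/60 = 79.167166
  hemisphere W, so the sign is −
Point 4:
  φ: split at 2 digits → 53° and 2.9211′; 53 + 2.9211/60 = 53.048685
  hemisphere S, so the sign is −
  λ: split at 3 digits → 178° and 46.2306′; 178 + 46.2306/60 = 178.770510
  E ⇒ keep positive
Point 5:
  φ: split at 2 digits → 00° and 10.809′; 0 + 10.809/60 = 0.180150
  N → positive
  Longitude: split at 3 digits → 124° and 4.6209′; 124 + 4.6209/60 = 124.077015
  hemisphere W, so the sign is −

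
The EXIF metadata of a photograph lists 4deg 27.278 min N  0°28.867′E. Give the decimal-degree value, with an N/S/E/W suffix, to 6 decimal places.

4.454633° N, 0.481117° E

Latitude: 27.278′ = 0.454633°; total 4.4546333
Longitude: 28.867′ = 0.481117°; total 0.4811167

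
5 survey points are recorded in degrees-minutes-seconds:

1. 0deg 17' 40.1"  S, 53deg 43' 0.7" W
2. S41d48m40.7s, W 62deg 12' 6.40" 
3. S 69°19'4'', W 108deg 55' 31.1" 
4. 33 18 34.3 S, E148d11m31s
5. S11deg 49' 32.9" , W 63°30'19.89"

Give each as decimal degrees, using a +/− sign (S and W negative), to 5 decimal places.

1. -0.29447, -53.71686
2. -41.81131, -62.20178
3. -69.31778, -108.92531
4. -33.30953, 148.19194
5. -11.82581, -63.50553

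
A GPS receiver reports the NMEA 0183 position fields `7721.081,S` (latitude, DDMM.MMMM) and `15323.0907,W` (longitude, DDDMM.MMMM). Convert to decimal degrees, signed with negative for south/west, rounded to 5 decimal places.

-77.35135, -153.38485

Latitude: split at 2 digits → 77° and 21.081′; 77 + 21.081/60 = 77.351350
S → negative
Longitude: degrees = first 3 digits = 153, minutes = 23.0907; 153 + 23.0907/60 = 153.384845
hemisphere W, so the sign is −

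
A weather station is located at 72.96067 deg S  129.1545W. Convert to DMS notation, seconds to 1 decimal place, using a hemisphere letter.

72°57′38.4″ S, 129°09′16.2″ W

φ: whole degrees 72; 57.64020′ → 57′ and 38.412″
Lon: 0.154500° → 9.27000′; 0.27000 × 60 = 16.200″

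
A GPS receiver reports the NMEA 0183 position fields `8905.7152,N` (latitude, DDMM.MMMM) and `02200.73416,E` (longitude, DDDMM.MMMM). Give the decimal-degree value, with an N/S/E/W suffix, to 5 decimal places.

φ: degrees = first 2 digits = 89, minutes = 5.7152; 89 + 5.7152/60 = 89.095253
Lon: split at 3 digits → 022° and 0.73416′; 22 + 0.73416/60 = 22.012236

89.09525° N, 22.01224° E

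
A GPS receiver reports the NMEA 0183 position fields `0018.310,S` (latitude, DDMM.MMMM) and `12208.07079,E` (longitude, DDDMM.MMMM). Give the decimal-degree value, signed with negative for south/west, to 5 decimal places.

-0.30517, 122.13451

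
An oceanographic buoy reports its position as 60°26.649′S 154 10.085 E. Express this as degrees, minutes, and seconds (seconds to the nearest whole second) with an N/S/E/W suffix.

60°26′39″ S, 154°10′5″ E

Latitude: 26.64900′ → 26′ and 0.64900 × 60 = 38.94″
Longitude: fractional minutes 0.08500 × 60 = 5.10″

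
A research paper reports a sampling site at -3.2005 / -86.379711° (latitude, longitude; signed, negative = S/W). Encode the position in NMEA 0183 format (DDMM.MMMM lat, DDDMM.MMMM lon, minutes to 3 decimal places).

0312.030,S / 08622.783,W

Latitude is negative → S; |value| = 3.200500
Lat: 3° + 0.200500 × 60 = 3° 12.03000′
Longitude is negative → W; |value| = 86.379711
Lon: fractional part 0.379711 → 22.78266 minutes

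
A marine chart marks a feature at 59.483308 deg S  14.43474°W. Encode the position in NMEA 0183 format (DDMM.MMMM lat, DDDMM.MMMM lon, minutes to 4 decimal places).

5928.9985,S / 01426.0844,W

Lat: 59° + 0.483308 × 60 = 59° 28.998480′
Lon: minutes = (14.434740 − 14) × 60 = 26.084400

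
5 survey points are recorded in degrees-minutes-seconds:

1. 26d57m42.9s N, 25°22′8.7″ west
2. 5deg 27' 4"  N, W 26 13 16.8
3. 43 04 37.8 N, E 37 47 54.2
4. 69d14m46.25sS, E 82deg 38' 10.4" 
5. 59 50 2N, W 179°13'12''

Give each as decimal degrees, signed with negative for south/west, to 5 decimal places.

1. 26.96192, -25.36908
2. 5.45111, -26.22133
3. 43.07717, 37.79839
4. -69.24618, 82.63622
5. 59.83389, -179.22000

Point 1:
  φ: 57′ + 42.9″ = 57.71500′; 26 + 57.71500/60 = 26.961917
  N ⇒ keep positive
  Longitude: 25 + 22/60 + 8.7/3600 = 25.369083
  W ⇒ negate
Point 2:
  Lat: 5° + 27/60 + 4/3600 = 5 + 0.450000 + 0.001111 = 5.451111
  N → positive
  Lon: 26° + 13/60 + 16.8/3600 = 26 + 0.216667 + 0.004667 = 26.221333
  W ⇒ negate
Point 3:
  Lat: 43 + 4/60 + 37.8/3600 = 43.077167
  N → positive
  λ: 37° + 47/60 + 54.2/3600 = 37 + 0.783333 + 0.015056 = 37.798389
  E ⇒ keep positive
Point 4:
  Latitude: 69 + 14/60 + 46.25/3600 = 69.246181
  S → negative
  λ: 82° + 38/60 + 10.4/3600 = 82 + 0.633333 + 0.002889 = 82.636222
  E ⇒ keep positive
Point 5:
  Latitude: 59 + 50/60 + 2/3600 = 59.833889
  N → positive
  Longitude: 179° + 13/60 + 12/3600 = 179 + 0.216667 + 0.003333 = 179.220000
  hemisphere W, so the sign is −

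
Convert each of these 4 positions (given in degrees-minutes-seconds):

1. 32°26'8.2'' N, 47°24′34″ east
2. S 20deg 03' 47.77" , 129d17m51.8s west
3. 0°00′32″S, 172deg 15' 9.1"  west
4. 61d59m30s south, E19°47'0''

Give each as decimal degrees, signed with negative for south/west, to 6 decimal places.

1. 32.435611, 47.409444
2. -20.063269, -129.297722
3. -0.008889, -172.252528
4. -61.991667, 19.783333

Point 1:
  Latitude: 32 + 26/60 + 8.2/3600 = 32.4356111
  N ⇒ keep positive
  Longitude: 47° + 24/60 + 34/3600 = 47 + 0.400000 + 0.009444 = 47.4094444
  E ⇒ keep positive
Point 2:
  Lat: 3′ + 47.77″ = 3.79617′; 20 + 3.79617/60 = 20.0632694
  S ⇒ negate
  λ: 129° + 17/60 + 51.8/3600 = 129 + 0.283333 + 0.014389 = 129.2977222
  W → negative
Point 3:
  Lat: 0 + 0/60 + 32/3600 = 0.0088889
  hemisphere S, so the sign is −
  Longitude: 15′ + 9.1″ = 15.15167′; 172 + 15.15167/60 = 172.2525278
  hemisphere W, so the sign is −
Point 4:
  Lat: 61° + 59/60 + 30/3600 = 61 + 0.983333 + 0.008333 = 61.9916667
  hemisphere S, so the sign is −
  λ: 19 + 47/60 + 0/3600 = 19.7833333
  E ⇒ keep positive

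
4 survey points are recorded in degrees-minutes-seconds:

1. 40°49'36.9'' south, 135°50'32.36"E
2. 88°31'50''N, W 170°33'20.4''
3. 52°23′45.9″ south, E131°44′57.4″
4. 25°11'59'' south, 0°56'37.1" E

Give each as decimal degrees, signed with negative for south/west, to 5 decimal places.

1. -40.82692, 135.84232
2. 88.53056, -170.55567
3. -52.39608, 131.74928
4. -25.19972, 0.94364

Point 1:
  Lat: 40° + 49/60 + 36.9/3600 = 40 + 0.816667 + 0.010250 = 40.826917
  S ⇒ negate
  λ: 135° + 50/60 + 32.36/3600 = 135 + 0.833333 + 0.008989 = 135.842322
  E → positive
Point 2:
  Lat: 88 + 31/60 + 50/3600 = 88.530556
  N ⇒ keep positive
  λ: 170° + 33/60 + 20.4/3600 = 170 + 0.550000 + 0.005667 = 170.555667
  W ⇒ negate
Point 3:
  Lat: 23′ + 45.9″ = 23.76500′; 52 + 23.76500/60 = 52.396083
  hemisphere S, so the sign is −
  Longitude: 44′ + 57.4″ = 44.95667′; 131 + 44.95667/60 = 131.749278
  E ⇒ keep positive
Point 4:
  Lat: 25° + 11/60 + 59/3600 = 25 + 0.183333 + 0.016389 = 25.199722
  hemisphere S, so the sign is −
  λ: 56′ + 37.1″ = 56.61833′; 0 + 56.61833/60 = 0.943639
  E ⇒ keep positive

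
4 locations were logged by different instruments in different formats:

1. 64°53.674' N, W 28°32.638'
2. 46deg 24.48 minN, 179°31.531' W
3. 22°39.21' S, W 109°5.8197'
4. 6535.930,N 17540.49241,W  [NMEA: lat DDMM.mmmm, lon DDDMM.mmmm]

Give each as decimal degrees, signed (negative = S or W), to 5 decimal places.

1. 64.89457, -28.54397
2. 46.40800, -179.52552
3. -22.65350, -109.09700
4. 65.59883, -175.67487

Point 1:
  Latitude: 53.674′ = 0.894567°; total 64.894567
  N → positive
  λ: 28 + 32.638/60 = 28.543967
  W ⇒ negate
Point 2:
  Latitude: 24.48′ = 0.408000°; total 46.408000
  N → positive
  Lon: 179 + 31.531/60 = 179.525517
  W → negative
Point 3:
  Latitude: 39.21′ = 0.653500°; total 22.653500
  hemisphere S, so the sign is −
  Longitude: 5.8197′ = 0.096995°; total 109.096995
  W ⇒ negate
Point 4:
  Latitude: split at 2 digits → 65° and 35.93′; 65 + 35.93/60 = 65.598833
  N ⇒ keep positive
  Longitude: split at 3 digits → 175° and 40.49241′; 175 + 40.49241/60 = 175.674874
  hemisphere W, so the sign is −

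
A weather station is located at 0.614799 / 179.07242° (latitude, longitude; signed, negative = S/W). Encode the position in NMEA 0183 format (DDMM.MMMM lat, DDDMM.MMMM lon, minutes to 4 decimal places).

0036.8879,N / 17904.3452,E

φ: minutes = (0.614799 − 0) × 60 = 36.887940
λ: minutes = (179.072420 − 179) × 60 = 4.345200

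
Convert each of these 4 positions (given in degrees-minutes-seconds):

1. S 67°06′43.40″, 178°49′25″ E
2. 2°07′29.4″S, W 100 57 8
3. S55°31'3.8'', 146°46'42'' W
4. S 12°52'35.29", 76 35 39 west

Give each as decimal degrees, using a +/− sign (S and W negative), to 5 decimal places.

1. -67.11206, 178.82361
2. -2.12483, -100.95222
3. -55.51772, -146.77833
4. -12.87647, -76.59417

Point 1:
  φ: 6′ + 43.4″ = 6.72333′; 67 + 6.72333/60 = 67.112056
  S → negative
  Longitude: 178° + 49/60 + 25/3600 = 178 + 0.816667 + 0.006944 = 178.823611
  E → positive
Point 2:
  Latitude: 2° + 7/60 + 29.4/3600 = 2 + 0.116667 + 0.008167 = 2.124833
  S → negative
  Lon: 57′ + 8″ = 57.13333′; 100 + 57.13333/60 = 100.952222
  W ⇒ negate
Point 3:
  Latitude: 31′ + 3.8″ = 31.06333′; 55 + 31.06333/60 = 55.517722
  S ⇒ negate
  Lon: 146 + 46/60 + 42/3600 = 146.778333
  W → negative
Point 4:
  Lat: 52′ + 35.29″ = 52.58817′; 12 + 52.58817/60 = 12.876469
  S → negative
  Lon: 76° + 35/60 + 39/3600 = 76 + 0.583333 + 0.010833 = 76.594167
  W ⇒ negate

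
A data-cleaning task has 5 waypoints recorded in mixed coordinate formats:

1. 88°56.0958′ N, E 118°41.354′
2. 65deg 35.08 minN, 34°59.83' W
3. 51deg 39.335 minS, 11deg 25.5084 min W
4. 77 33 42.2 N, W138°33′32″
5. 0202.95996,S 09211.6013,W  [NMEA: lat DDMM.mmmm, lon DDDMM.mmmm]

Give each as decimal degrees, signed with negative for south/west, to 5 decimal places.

Point 1:
  Lat: 56.0958′ = 0.934930°; total 88.934930
  N ⇒ keep positive
  λ: 41.354′ = 0.689233°; total 118.689233
  E ⇒ keep positive
Point 2:
  Lat: 65 + 35.08/60 = 65.584667
  N ⇒ keep positive
  Longitude: 59.83′ = 0.997167°; total 34.997167
  hemisphere W, so the sign is −
Point 3:
  Lat: 51 + 39.335/60 = 51.655583
  hemisphere S, so the sign is −
  Longitude: 11 + 25.5084/60 = 11.425140
  W ⇒ negate
Point 4:
  Lat: 77° + 33/60 + 42.2/3600 = 77 + 0.550000 + 0.011722 = 77.561722
  N ⇒ keep positive
  Lon: 138° + 33/60 + 32/3600 = 138 + 0.550000 + 0.008889 = 138.558889
  W ⇒ negate
Point 5:
  φ: degrees = first 2 digits = 2, minutes = 2.95996; 2 + 2.95996/60 = 2.049333
  S ⇒ negate
  Lon: split at 3 digits → 092° and 11.6013′; 92 + 11.6013/60 = 92.193355
  hemisphere W, so the sign is −

1. 88.93493, 118.68923
2. 65.58467, -34.99717
3. -51.65558, -11.42514
4. 77.56172, -138.55889
5. -2.04933, -92.19336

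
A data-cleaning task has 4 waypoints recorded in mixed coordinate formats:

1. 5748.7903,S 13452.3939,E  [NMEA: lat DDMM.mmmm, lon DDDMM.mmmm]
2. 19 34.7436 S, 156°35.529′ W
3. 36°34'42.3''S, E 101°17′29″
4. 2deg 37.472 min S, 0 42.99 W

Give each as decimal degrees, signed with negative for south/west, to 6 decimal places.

1. -57.813172, 134.873232
2. -19.579060, -156.592150
3. -36.578417, 101.291389
4. -2.624533, -0.716500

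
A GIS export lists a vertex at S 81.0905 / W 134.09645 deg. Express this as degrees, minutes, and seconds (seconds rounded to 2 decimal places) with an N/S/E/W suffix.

81°05′25.80″ S, 134°05′47.22″ W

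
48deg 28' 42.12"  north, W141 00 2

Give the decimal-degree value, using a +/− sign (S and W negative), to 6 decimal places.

48.478367, -141.000556

Latitude: 28′ + 42.12″ = 28.70200′; 48 + 28.70200/60 = 48.4783667
N → positive
Lon: 0′ + 2″ = 0.03333′; 141 + 0.03333/60 = 141.0005556
W ⇒ negate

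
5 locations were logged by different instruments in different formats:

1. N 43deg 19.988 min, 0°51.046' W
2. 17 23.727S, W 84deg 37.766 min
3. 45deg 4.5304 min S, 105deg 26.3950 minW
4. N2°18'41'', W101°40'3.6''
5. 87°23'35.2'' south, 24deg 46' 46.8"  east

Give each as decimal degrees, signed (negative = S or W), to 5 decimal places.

1. 43.33313, -0.85077
2. -17.39545, -84.62943
3. -45.07551, -105.43992
4. 2.31139, -101.66767
5. -87.39311, 24.77967

Point 1:
  Latitude: 19.988′ = 0.333133°; total 43.333133
  N ⇒ keep positive
  λ: 0 + 51.046/60 = 0.850767
  W ⇒ negate
Point 2:
  φ: 17 + 23.727/60 = 17.395450
  S → negative
  λ: 37.766′ = 0.629433°; total 84.629433
  W → negative
Point 3:
  Lat: 4.5304′ = 0.075507°; total 45.075507
  S ⇒ negate
  λ: 26.395′ = 0.439917°; total 105.439917
  W ⇒ negate
Point 4:
  Latitude: 2° + 18/60 + 41/3600 = 2 + 0.300000 + 0.011389 = 2.311389
  N ⇒ keep positive
  λ: 40′ + 3.6″ = 40.06000′; 101 + 40.06000/60 = 101.667667
  hemisphere W, so the sign is −
Point 5:
  φ: 23′ + 35.2″ = 23.58667′; 87 + 23.58667/60 = 87.393111
  hemisphere S, so the sign is −
  Longitude: 24° + 46/60 + 46.8/3600 = 24 + 0.766667 + 0.013000 = 24.779667
  E ⇒ keep positive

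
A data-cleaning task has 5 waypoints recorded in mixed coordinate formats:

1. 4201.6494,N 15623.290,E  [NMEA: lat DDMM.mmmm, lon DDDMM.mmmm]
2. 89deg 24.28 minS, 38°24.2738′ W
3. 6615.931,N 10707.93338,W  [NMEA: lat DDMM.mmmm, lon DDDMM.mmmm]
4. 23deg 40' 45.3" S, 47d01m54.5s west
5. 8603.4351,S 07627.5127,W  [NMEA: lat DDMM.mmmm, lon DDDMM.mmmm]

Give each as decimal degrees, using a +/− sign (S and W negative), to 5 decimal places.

Point 1:
  Latitude: split at 2 digits → 42° and 1.6494′; 42 + 1.6494/60 = 42.027490
  N ⇒ keep positive
  Lon: split at 3 digits → 156° and 23.29′; 156 + 23.29/60 = 156.388167
  E → positive
Point 2:
  Latitude: 89 + 24.28/60 = 89.404667
  hemisphere S, so the sign is −
  Longitude: 38 + 24.2738/60 = 38.404563
  W → negative
Point 3:
  φ: split at 2 digits → 66° and 15.931′; 66 + 15.931/60 = 66.265517
  N → positive
  λ: degrees = first 3 digits = 107, minutes = 7.93338; 107 + 7.93338/60 = 107.132223
  W → negative
Point 4:
  Lat: 23 + 40/60 + 45.3/3600 = 23.679250
  hemisphere S, so the sign is −
  Lon: 47° + 1/60 + 54.5/3600 = 47 + 0.016667 + 0.015139 = 47.031806
  W → negative
Point 5:
  Latitude: split at 2 digits → 86° and 3.4351′; 86 + 3.4351/60 = 86.057252
  S ⇒ negate
  Lon: split at 3 digits → 076° and 27.5127′; 76 + 27.5127/60 = 76.458545
  W → negative

1. 42.02749, 156.38817
2. -89.40467, -38.40456
3. 66.26552, -107.13222
4. -23.67925, -47.03181
5. -86.05725, -76.45855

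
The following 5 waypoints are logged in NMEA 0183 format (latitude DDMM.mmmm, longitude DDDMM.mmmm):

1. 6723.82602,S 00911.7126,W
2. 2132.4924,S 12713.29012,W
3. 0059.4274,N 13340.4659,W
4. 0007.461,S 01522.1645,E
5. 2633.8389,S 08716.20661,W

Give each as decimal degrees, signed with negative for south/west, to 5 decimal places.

1. -67.39710, -9.19521
2. -21.54154, -127.22150
3. 0.99046, -133.67443
4. -0.12435, 15.36941
5. -26.56398, -87.27011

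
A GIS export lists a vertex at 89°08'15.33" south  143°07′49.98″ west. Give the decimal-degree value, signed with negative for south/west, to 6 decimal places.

-89.137592, -143.130550

Lat: 8′ + 15.33″ = 8.25550′; 89 + 8.25550/60 = 89.1375917
S ⇒ negate
λ: 143° + 7/60 + 49.98/3600 = 143 + 0.116667 + 0.013883 = 143.1305500
hemisphere W, so the sign is −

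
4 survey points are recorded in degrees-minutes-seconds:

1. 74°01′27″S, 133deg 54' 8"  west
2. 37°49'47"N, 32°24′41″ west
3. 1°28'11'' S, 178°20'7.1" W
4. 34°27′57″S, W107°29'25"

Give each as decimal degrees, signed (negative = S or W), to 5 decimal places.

1. -74.02417, -133.90222
2. 37.82972, -32.41139
3. -1.46972, -178.33531
4. -34.46583, -107.49028

Point 1:
  Latitude: 1′ + 27″ = 1.45000′; 74 + 1.45000/60 = 74.024167
  S ⇒ negate
  Longitude: 54′ + 8″ = 54.13333′; 133 + 54.13333/60 = 133.902222
  hemisphere W, so the sign is −
Point 2:
  φ: 37° + 49/60 + 47/3600 = 37 + 0.816667 + 0.013056 = 37.829722
  N → positive
  Lon: 32° + 24/60 + 41/3600 = 32 + 0.400000 + 0.011389 = 32.411389
  hemisphere W, so the sign is −
Point 3:
  φ: 1° + 28/60 + 11/3600 = 1 + 0.466667 + 0.003056 = 1.469722
  hemisphere S, so the sign is −
  λ: 20′ + 7.1″ = 20.11833′; 178 + 20.11833/60 = 178.335306
  W → negative
Point 4:
  Lat: 34 + 27/60 + 57/3600 = 34.465833
  hemisphere S, so the sign is −
  Lon: 107° + 29/60 + 25/3600 = 107 + 0.483333 + 0.006944 = 107.490278
  W ⇒ negate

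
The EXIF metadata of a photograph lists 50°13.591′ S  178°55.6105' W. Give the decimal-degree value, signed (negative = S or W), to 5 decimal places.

Latitude: 13.591′ = 0.226517°; total 50.226517
hemisphere S, so the sign is −
Longitude: 178 + 55.6105/60 = 178.926842
hemisphere W, so the sign is −

-50.22652, -178.92684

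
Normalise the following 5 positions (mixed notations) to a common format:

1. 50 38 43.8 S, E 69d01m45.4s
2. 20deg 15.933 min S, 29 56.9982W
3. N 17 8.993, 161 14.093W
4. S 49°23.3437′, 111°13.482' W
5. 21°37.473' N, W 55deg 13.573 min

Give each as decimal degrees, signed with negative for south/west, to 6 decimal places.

Point 1:
  Lat: 50° + 38/60 + 43.8/3600 = 50 + 0.633333 + 0.012167 = 50.6455000
  S ⇒ negate
  Lon: 1′ + 45.4″ = 1.75667′; 69 + 1.75667/60 = 69.0292778
  E → positive
Point 2:
  Lat: 15.933′ = 0.265550°; total 20.2655500
  S ⇒ negate
  Lon: 56.9982′ = 0.949970°; total 29.9499700
  W ⇒ negate
Point 3:
  φ: 17 + 8.993/60 = 17.1498833
  N ⇒ keep positive
  Lon: 14.093′ = 0.234883°; total 161.2348833
  W ⇒ negate
Point 4:
  Latitude: 23.3437′ = 0.389062°; total 49.3890617
  hemisphere S, so the sign is −
  Lon: 111 + 13.482/60 = 111.2247000
  hemisphere W, so the sign is −
Point 5:
  φ: 37.473′ = 0.624550°; total 21.6245500
  N ⇒ keep positive
  Lon: 55 + 13.573/60 = 55.2262167
  W ⇒ negate

1. -50.645500, 69.029278
2. -20.265550, -29.949970
3. 17.149883, -161.234883
4. -49.389062, -111.224700
5. 21.624550, -55.226217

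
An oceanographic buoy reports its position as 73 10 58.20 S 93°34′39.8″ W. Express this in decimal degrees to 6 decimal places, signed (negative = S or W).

-73.182833, -93.577722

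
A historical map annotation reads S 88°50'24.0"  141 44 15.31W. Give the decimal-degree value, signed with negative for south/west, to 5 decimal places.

-88.84000, -141.73759

Latitude: 88 + 50/60 + 24/3600 = 88.840000
S ⇒ negate
Lon: 44′ + 15.31″ = 44.25517′; 141 + 44.25517/60 = 141.737586
hemisphere W, so the sign is −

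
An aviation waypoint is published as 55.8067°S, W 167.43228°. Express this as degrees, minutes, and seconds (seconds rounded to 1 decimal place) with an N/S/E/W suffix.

55°48′24.1″ S, 167°25′56.2″ W

Lat: 0.806700° → 48.40200′; 0.40200 × 60 = 24.120″
Lon: 0.432280 × 60 = 25.93680′ → 25′, remainder × 60 = 56.208″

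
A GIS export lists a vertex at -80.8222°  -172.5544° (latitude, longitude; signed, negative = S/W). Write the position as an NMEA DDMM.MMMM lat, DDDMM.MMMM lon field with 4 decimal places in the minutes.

Latitude is negative → S; |value| = 80.822200
Lat: 80° + 0.822200 × 60 = 80° 49.332000′
Longitude is negative → W; |value| = 172.554400
Lon: fractional part 0.554400 → 33.264000 minutes

8049.3320,S / 17233.2640,W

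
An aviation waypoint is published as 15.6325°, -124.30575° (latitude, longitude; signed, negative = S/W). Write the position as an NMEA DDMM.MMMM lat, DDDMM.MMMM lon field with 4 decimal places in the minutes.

1537.9500,N / 12418.3450,W

Lat: minutes = (15.632500 − 15) × 60 = 37.950000
Longitude is negative → W; |value| = 124.305750
Longitude: minutes = (124.305750 − 124) × 60 = 18.345000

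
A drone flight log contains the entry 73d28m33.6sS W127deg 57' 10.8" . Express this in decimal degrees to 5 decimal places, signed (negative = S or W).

-73.47600, -127.95300

Latitude: 73 + 28/60 + 33.6/3600 = 73.476000
hemisphere S, so the sign is −
Longitude: 57′ + 10.8″ = 57.18000′; 127 + 57.18000/60 = 127.953000
W → negative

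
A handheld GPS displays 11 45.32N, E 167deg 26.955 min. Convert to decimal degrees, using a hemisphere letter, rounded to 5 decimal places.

Latitude: 45.32′ = 0.755333°; total 11.755333
Longitude: 26.955′ = 0.449250°; total 167.449250

11.75533° N, 167.44925° E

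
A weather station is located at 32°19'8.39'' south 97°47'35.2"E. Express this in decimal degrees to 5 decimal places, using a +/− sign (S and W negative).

Lat: 32° + 19/60 + 8.39/3600 = 32 + 0.316667 + 0.002331 = 32.318997
hemisphere S, so the sign is −
Longitude: 47′ + 35.2″ = 47.58667′; 97 + 47.58667/60 = 97.793111
E → positive

-32.31900, 97.79311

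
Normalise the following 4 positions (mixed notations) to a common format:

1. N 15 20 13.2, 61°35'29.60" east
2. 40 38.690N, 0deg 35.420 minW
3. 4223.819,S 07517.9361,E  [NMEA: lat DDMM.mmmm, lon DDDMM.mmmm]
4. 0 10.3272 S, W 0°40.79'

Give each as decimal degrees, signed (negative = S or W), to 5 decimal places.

1. 15.33700, 61.59156
2. 40.64483, -0.59033
3. -42.39698, 75.29894
4. -0.17212, -0.67983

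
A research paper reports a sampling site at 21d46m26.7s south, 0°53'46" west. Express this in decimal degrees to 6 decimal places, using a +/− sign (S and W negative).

Latitude: 21° + 46/60 + 26.7/3600 = 21 + 0.766667 + 0.007417 = 21.7740833
S ⇒ negate
Longitude: 0 + 53/60 + 46/3600 = 0.8961111
hemisphere W, so the sign is −

-21.774083, -0.896111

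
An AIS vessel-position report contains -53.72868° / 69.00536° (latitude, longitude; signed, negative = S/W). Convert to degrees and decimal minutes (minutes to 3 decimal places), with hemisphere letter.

53° 43.721′ S, 69° 0.322′ E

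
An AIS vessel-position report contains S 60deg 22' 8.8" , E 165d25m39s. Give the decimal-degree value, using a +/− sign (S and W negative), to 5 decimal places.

φ: 22′ + 8.8″ = 22.14667′; 60 + 22.14667/60 = 60.369111
hemisphere S, so the sign is −
Lon: 25′ + 39″ = 25.65000′; 165 + 25.65000/60 = 165.427500
E → positive

-60.36911, 165.42750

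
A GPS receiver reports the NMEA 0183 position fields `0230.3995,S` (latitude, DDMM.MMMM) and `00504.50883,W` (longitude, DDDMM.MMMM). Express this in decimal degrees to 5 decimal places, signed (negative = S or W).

Lat: split at 2 digits → 02° and 30.3995′; 2 + 30.3995/60 = 2.506658
S → negative
Lon: degrees = first 3 digits = 5, minutes = 4.50883; 5 + 4.50883/60 = 5.075147
W ⇒ negate

-2.50666, -5.07515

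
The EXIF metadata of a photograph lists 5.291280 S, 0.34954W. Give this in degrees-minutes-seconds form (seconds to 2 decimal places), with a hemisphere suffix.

5°17′28.61″ S, 0°20′58.34″ W

Latitude: whole degrees 5; 17.47680′ → 17′ and 28.6080″
λ: 0.349540 × 60 = 20.97240′ → 20′, remainder × 60 = 58.3440″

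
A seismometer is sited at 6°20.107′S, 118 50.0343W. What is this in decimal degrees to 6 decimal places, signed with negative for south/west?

φ: 6 + 20.107/60 = 6.3351167
hemisphere S, so the sign is −
λ: 50.0343′ = 0.833905°; total 118.8339050
W ⇒ negate

-6.335117, -118.833905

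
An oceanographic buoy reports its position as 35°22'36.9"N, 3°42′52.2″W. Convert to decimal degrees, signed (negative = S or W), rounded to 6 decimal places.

35.376917, -3.714500

Latitude: 35° + 22/60 + 36.9/3600 = 35 + 0.366667 + 0.010250 = 35.3769167
N → positive
Lon: 3° + 42/60 + 52.2/3600 = 3 + 0.700000 + 0.014500 = 3.7145000
W ⇒ negate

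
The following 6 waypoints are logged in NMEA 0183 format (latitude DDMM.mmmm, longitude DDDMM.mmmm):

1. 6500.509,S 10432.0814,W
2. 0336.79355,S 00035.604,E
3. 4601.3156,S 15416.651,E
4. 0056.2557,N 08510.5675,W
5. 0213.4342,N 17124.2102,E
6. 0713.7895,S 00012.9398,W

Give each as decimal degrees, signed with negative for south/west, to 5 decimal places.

1. -65.00848, -104.53469
2. -3.61323, 0.59340
3. -46.02193, 154.27752
4. 0.93760, -85.17613
5. 2.22390, 171.40350
6. -7.22983, -0.21566

Point 1:
  Latitude: split at 2 digits → 65° and 0.509′; 65 + 0.509/60 = 65.008483
  hemisphere S, so the sign is −
  λ: split at 3 digits → 104° and 32.0814′; 104 + 32.0814/60 = 104.534690
  hemisphere W, so the sign is −
Point 2:
  Lat: split at 2 digits → 03° and 36.79355′; 3 + 36.79355/60 = 3.613226
  S → negative
  Longitude: degrees = first 3 digits = 0, minutes = 35.604; 0 + 35.604/60 = 0.593400
  E → positive
Point 3:
  Lat: degrees = first 2 digits = 46, minutes = 1.3156; 46 + 1.3156/60 = 46.021927
  hemisphere S, so the sign is −
  λ: split at 3 digits → 154° and 16.651′; 154 + 16.651/60 = 154.277517
  E ⇒ keep positive
Point 4:
  Lat: degrees = first 2 digits = 0, minutes = 56.2557; 0 + 56.2557/60 = 0.937595
  N ⇒ keep positive
  Lon: split at 3 digits → 085° and 10.5675′; 85 + 10.5675/60 = 85.176125
  W ⇒ negate
Point 5:
  Latitude: degrees = first 2 digits = 2, minutes = 13.4342; 2 + 13.4342/60 = 2.223903
  N → positive
  Lon: split at 3 digits → 171° and 24.2102′; 171 + 24.2102/60 = 171.403503
  E → positive
Point 6:
  Latitude: degrees = first 2 digits = 7, minutes = 13.7895; 7 + 13.7895/60 = 7.229825
  hemisphere S, so the sign is −
  Longitude: degrees = first 3 digits = 0, minutes = 12.9398; 0 + 12.9398/60 = 0.215663
  hemisphere W, so the sign is −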